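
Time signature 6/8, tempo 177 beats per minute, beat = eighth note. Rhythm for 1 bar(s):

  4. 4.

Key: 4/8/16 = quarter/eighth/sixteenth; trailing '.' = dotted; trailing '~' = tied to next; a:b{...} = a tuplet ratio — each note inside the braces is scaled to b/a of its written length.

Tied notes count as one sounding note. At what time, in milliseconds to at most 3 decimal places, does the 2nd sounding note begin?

1. 0.0ms @ 0 + 1016.949ms (3)
2. 1016.949ms @ 3 + 1016.949ms (3)

note 2 onset = 3b = 1016.949ms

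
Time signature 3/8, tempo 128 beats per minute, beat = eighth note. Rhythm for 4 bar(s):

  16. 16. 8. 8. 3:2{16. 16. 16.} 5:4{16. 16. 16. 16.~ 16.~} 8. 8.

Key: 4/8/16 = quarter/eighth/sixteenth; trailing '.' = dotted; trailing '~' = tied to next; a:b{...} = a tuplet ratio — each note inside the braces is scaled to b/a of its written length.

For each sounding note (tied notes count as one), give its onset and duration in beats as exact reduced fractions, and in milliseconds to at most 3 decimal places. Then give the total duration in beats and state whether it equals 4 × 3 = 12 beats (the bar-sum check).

1) 0.0ms=0b +351.562ms=3/4b
2) 351.562ms=3/4b +351.562ms=3/4b
3) 703.125ms=3/2b +703.125ms=3/2b
4) 1406.25ms=3b +703.125ms=3/2b
5) 2109.375ms=9/2b +234.375ms=1/2b
6) 2343.75ms=5b +234.375ms=1/2b
7) 2578.125ms=11/2b +234.375ms=1/2b
8) 2812.5ms=6b +281.25ms=3/5b
9) 3093.75ms=33/5b +281.25ms=3/5b
10) 3375.0ms=36/5b +281.25ms=3/5b
11) 3656.25ms=39/5b +1265.625ms=27/10b
12) 4921.875ms=21/2b +703.125ms=3/2b
Σ=12b of 12 (128bpm 3/8) — PASS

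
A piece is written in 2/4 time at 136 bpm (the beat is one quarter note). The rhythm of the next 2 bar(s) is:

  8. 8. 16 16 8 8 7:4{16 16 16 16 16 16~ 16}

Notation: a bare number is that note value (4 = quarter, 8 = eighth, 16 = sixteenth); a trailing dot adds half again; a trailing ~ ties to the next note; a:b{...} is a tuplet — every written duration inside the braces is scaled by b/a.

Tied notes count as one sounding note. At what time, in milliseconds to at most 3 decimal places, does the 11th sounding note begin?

note 11 onset = 25/7b = 1575.63ms

1. 0.0ms @ 0 + 330.882ms (3/4)
2. 330.882ms @ 3/4 + 330.882ms (3/4)
3. 661.765ms @ 3/2 + 110.294ms (1/4)
4. 772.059ms @ 7/4 + 110.294ms (1/4)
5. 882.353ms @ 2 + 220.588ms (1/2)
6. 1102.941ms @ 5/2 + 220.588ms (1/2)
7. 1323.529ms @ 3 + 63.025ms (1/7)
8. 1386.555ms @ 22/7 + 63.025ms (1/7)
9. 1449.58ms @ 23/7 + 63.025ms (1/7)
10. 1512.605ms @ 24/7 + 63.025ms (1/7)
11. 1575.63ms @ 25/7 + 63.025ms (1/7)
12. 1638.655ms @ 26/7 + 126.05ms (2/7)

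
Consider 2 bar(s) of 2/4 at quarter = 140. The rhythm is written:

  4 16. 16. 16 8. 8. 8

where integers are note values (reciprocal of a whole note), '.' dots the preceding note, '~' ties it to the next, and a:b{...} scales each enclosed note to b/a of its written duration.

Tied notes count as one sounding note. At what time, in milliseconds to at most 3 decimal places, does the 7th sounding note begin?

1. 0.0ms @ 0 + 428.571ms (1)
2. 428.571ms @ 1 + 160.714ms (3/8)
3. 589.286ms @ 11/8 + 160.714ms (3/8)
4. 750.0ms @ 7/4 + 107.143ms (1/4)
5. 857.143ms @ 2 + 321.429ms (3/4)
6. 1178.571ms @ 11/4 + 321.429ms (3/4)
7. 1500.0ms @ 7/2 + 214.286ms (1/2)

note 7 onset = 7/2b = 1500.0ms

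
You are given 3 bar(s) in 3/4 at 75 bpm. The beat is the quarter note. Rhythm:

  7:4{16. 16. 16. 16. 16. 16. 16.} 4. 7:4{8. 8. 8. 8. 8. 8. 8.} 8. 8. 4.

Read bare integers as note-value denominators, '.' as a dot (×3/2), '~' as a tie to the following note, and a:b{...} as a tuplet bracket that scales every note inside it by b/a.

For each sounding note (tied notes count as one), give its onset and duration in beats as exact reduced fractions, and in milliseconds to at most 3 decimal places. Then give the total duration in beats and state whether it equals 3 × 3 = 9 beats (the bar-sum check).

1) 0.0ms=0b +171.429ms=3/14b
2) 171.429ms=3/14b +171.429ms=3/14b
3) 342.857ms=3/7b +171.429ms=3/14b
4) 514.286ms=9/14b +171.429ms=3/14b
5) 685.714ms=6/7b +171.429ms=3/14b
6) 857.143ms=15/14b +171.429ms=3/14b
7) 1028.571ms=9/7b +171.429ms=3/14b
8) 1200.0ms=3/2b +1200.0ms=3/2b
9) 2400.0ms=3b +342.857ms=3/7b
10) 2742.857ms=24/7b +342.857ms=3/7b
11) 3085.714ms=27/7b +342.857ms=3/7b
12) 3428.571ms=30/7b +342.857ms=3/7b
13) 3771.429ms=33/7b +342.857ms=3/7b
14) 4114.286ms=36/7b +342.857ms=3/7b
15) 4457.143ms=39/7b +342.857ms=3/7b
16) 4800.0ms=6b +600.0ms=3/4b
17) 5400.0ms=27/4b +600.0ms=3/4b
18) 6000.0ms=15/2b +1200.0ms=3/2b
Σ=9b of 9 (75bpm 3/4) — PASS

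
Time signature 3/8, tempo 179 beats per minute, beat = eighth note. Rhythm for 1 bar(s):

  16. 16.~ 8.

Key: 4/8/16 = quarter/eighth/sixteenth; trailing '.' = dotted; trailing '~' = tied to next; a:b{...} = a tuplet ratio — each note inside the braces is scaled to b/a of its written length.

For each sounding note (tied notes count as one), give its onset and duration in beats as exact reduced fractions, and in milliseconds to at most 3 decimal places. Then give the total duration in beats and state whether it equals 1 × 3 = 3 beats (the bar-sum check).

1) 0.0ms=0b +251.397ms=3/4b
2) 251.397ms=3/4b +754.19ms=9/4b
Σ=3b of 3 (179bpm 3/8) — PASS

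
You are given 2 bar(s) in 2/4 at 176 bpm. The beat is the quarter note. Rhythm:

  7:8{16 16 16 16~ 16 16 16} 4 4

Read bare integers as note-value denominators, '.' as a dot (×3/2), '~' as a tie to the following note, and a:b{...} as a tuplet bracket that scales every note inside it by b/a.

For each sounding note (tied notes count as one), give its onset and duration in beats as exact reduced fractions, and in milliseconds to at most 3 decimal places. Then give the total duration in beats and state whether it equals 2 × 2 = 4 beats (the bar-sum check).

1) 0.0ms=0b +97.403ms=2/7b
2) 97.403ms=2/7b +97.403ms=2/7b
3) 194.805ms=4/7b +97.403ms=2/7b
4) 292.208ms=6/7b +194.805ms=4/7b
5) 487.013ms=10/7b +97.403ms=2/7b
6) 584.416ms=12/7b +97.403ms=2/7b
7) 681.818ms=2b +340.909ms=1b
8) 1022.727ms=3b +340.909ms=1b
Σ=4b of 4 (176bpm 2/4) — PASS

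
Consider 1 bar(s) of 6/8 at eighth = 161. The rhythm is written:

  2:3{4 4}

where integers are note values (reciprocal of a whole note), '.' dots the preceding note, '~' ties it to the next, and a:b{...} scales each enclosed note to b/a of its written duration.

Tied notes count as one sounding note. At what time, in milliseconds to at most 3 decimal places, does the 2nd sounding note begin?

1. 0.0ms @ 0 + 1118.012ms (3)
2. 1118.012ms @ 3 + 1118.012ms (3)

note 2 onset = 3b = 1118.012ms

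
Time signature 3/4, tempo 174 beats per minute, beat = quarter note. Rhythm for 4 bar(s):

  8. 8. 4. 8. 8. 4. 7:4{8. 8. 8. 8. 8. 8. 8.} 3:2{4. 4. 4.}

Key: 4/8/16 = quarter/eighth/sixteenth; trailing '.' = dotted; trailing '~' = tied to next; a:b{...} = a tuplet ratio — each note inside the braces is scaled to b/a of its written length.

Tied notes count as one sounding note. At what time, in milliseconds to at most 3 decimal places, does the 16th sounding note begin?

note 16 onset = 11b = 3793.103ms

1. 0.0ms @ 0 + 258.621ms (3/4)
2. 258.621ms @ 3/4 + 258.621ms (3/4)
3. 517.241ms @ 3/2 + 517.241ms (3/2)
4. 1034.483ms @ 3 + 258.621ms (3/4)
5. 1293.103ms @ 15/4 + 258.621ms (3/4)
6. 1551.724ms @ 9/2 + 517.241ms (3/2)
7. 2068.966ms @ 6 + 147.783ms (3/7)
8. 2216.749ms @ 45/7 + 147.783ms (3/7)
9. 2364.532ms @ 48/7 + 147.783ms (3/7)
10. 2512.315ms @ 51/7 + 147.783ms (3/7)
11. 2660.099ms @ 54/7 + 147.783ms (3/7)
12. 2807.882ms @ 57/7 + 147.783ms (3/7)
13. 2955.665ms @ 60/7 + 147.783ms (3/7)
14. 3103.448ms @ 9 + 344.828ms (1)
15. 3448.276ms @ 10 + 344.828ms (1)
16. 3793.103ms @ 11 + 344.828ms (1)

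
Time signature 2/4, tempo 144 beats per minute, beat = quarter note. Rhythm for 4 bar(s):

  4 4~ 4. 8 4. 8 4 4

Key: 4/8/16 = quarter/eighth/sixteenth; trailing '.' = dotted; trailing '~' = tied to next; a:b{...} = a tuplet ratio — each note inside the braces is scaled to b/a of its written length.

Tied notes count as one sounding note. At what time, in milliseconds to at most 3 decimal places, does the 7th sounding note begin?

note 7 onset = 7b = 2916.667ms

1. 0.0ms @ 0 + 416.667ms (1)
2. 416.667ms @ 1 + 1041.667ms (5/2)
3. 1458.333ms @ 7/2 + 208.333ms (1/2)
4. 1666.667ms @ 4 + 625.0ms (3/2)
5. 2291.667ms @ 11/2 + 208.333ms (1/2)
6. 2500.0ms @ 6 + 416.667ms (1)
7. 2916.667ms @ 7 + 416.667ms (1)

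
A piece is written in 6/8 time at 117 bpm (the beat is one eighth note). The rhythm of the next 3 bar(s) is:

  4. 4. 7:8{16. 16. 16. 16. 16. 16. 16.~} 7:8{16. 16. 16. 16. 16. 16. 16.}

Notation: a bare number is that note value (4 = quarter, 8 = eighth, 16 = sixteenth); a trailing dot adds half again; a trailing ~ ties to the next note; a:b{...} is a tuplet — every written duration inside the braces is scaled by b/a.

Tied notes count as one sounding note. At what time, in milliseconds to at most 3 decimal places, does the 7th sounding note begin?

1. 0.0ms @ 0 + 1538.462ms (3)
2. 1538.462ms @ 3 + 1538.462ms (3)
3. 3076.923ms @ 6 + 439.56ms (6/7)
4. 3516.484ms @ 48/7 + 439.56ms (6/7)
5. 3956.044ms @ 54/7 + 439.56ms (6/7)
6. 4395.604ms @ 60/7 + 439.56ms (6/7)
7. 4835.165ms @ 66/7 + 439.56ms (6/7)
8. 5274.725ms @ 72/7 + 439.56ms (6/7)
9. 5714.286ms @ 78/7 + 879.121ms (12/7)
10. 6593.407ms @ 90/7 + 439.56ms (6/7)
11. 7032.967ms @ 96/7 + 439.56ms (6/7)
12. 7472.527ms @ 102/7 + 439.56ms (6/7)
13. 7912.088ms @ 108/7 + 439.56ms (6/7)
14. 8351.648ms @ 114/7 + 439.56ms (6/7)
15. 8791.209ms @ 120/7 + 439.56ms (6/7)

note 7 onset = 66/7b = 4835.165ms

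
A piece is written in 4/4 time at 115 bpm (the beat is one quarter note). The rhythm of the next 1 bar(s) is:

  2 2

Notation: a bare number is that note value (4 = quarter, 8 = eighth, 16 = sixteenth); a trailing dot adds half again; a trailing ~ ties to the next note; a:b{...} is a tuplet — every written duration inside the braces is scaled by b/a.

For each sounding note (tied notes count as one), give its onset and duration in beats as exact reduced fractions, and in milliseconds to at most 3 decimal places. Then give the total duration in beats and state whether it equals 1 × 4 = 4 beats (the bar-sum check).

1) 0.0ms=0b +1043.478ms=2b
2) 1043.478ms=2b +1043.478ms=2b
Σ=4b of 4 (115bpm 4/4) — PASS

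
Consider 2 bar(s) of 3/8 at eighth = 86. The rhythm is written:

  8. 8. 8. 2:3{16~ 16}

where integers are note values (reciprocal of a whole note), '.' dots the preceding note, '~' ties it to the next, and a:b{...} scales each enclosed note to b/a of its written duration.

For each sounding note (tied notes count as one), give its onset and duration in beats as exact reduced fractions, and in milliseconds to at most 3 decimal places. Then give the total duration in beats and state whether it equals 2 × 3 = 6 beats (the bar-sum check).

1) 0.0ms=0b +1046.512ms=3/2b
2) 1046.512ms=3/2b +1046.512ms=3/2b
3) 2093.023ms=3b +1046.512ms=3/2b
4) 3139.535ms=9/2b +1046.512ms=3/2b
Σ=6b of 6 (86bpm 3/8) — PASS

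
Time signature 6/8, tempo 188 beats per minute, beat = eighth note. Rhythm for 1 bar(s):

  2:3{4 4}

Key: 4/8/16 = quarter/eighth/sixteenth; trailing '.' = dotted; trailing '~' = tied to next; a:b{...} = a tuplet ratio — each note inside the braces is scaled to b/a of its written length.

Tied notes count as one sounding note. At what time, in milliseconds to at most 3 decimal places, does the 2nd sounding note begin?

1. 0.0ms @ 0 + 957.447ms (3)
2. 957.447ms @ 3 + 957.447ms (3)

note 2 onset = 3b = 957.447ms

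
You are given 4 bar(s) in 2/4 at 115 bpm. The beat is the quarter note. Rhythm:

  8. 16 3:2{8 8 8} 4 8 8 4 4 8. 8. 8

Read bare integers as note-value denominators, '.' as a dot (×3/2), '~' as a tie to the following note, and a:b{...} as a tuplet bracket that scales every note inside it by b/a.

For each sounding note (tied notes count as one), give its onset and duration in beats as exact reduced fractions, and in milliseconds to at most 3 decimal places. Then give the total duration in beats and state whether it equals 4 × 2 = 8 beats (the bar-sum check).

1) 0.0ms=0b +391.304ms=3/4b
2) 391.304ms=3/4b +130.435ms=1/4b
3) 521.739ms=1b +173.913ms=1/3b
4) 695.652ms=4/3b +173.913ms=1/3b
5) 869.565ms=5/3b +173.913ms=1/3b
6) 1043.478ms=2b +521.739ms=1b
7) 1565.217ms=3b +260.87ms=1/2b
8) 1826.087ms=7/2b +260.87ms=1/2b
9) 2086.957ms=4b +521.739ms=1b
10) 2608.696ms=5b +521.739ms=1b
11) 3130.435ms=6b +391.304ms=3/4b
12) 3521.739ms=27/4b +391.304ms=3/4b
13) 3913.043ms=15/2b +260.87ms=1/2b
Σ=8b of 8 (115bpm 2/4) — PASS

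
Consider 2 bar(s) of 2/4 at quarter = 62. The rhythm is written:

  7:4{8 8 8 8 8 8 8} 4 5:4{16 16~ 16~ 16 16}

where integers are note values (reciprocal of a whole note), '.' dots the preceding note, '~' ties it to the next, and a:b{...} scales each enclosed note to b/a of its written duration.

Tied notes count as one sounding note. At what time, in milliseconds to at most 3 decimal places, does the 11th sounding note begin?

note 11 onset = 19/5b = 3677.419ms

1. 0.0ms @ 0 + 276.498ms (2/7)
2. 276.498ms @ 2/7 + 276.498ms (2/7)
3. 552.995ms @ 4/7 + 276.498ms (2/7)
4. 829.493ms @ 6/7 + 276.498ms (2/7)
5. 1105.991ms @ 8/7 + 276.498ms (2/7)
6. 1382.488ms @ 10/7 + 276.498ms (2/7)
7. 1658.986ms @ 12/7 + 276.498ms (2/7)
8. 1935.484ms @ 2 + 967.742ms (1)
9. 2903.226ms @ 3 + 193.548ms (1/5)
10. 3096.774ms @ 16/5 + 580.645ms (3/5)
11. 3677.419ms @ 19/5 + 193.548ms (1/5)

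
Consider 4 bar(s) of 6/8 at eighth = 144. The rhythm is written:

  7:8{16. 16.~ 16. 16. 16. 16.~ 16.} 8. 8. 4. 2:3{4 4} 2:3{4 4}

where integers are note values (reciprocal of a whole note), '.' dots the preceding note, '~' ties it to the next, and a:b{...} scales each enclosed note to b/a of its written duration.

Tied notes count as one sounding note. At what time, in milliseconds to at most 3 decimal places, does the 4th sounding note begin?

1. 0.0ms @ 0 + 357.143ms (6/7)
2. 357.143ms @ 6/7 + 714.286ms (12/7)
3. 1071.429ms @ 18/7 + 357.143ms (6/7)
4. 1428.571ms @ 24/7 + 357.143ms (6/7)
5. 1785.714ms @ 30/7 + 714.286ms (12/7)
6. 2500.0ms @ 6 + 625.0ms (3/2)
7. 3125.0ms @ 15/2 + 625.0ms (3/2)
8. 3750.0ms @ 9 + 1250.0ms (3)
9. 5000.0ms @ 12 + 1250.0ms (3)
10. 6250.0ms @ 15 + 1250.0ms (3)
11. 7500.0ms @ 18 + 1250.0ms (3)
12. 8750.0ms @ 21 + 1250.0ms (3)

note 4 onset = 24/7b = 1428.571ms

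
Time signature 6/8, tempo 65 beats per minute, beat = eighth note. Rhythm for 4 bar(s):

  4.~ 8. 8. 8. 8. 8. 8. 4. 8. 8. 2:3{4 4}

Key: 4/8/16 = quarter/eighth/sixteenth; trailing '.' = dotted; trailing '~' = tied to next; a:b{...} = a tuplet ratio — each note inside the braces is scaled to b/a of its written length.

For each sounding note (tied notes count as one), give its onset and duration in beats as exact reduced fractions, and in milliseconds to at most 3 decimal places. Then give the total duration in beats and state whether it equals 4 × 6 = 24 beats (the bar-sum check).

1) 0.0ms=0b +4153.846ms=9/2b
2) 4153.846ms=9/2b +1384.615ms=3/2b
3) 5538.462ms=6b +1384.615ms=3/2b
4) 6923.077ms=15/2b +1384.615ms=3/2b
5) 8307.692ms=9b +1384.615ms=3/2b
6) 9692.308ms=21/2b +1384.615ms=3/2b
7) 11076.923ms=12b +2769.231ms=3b
8) 13846.154ms=15b +1384.615ms=3/2b
9) 15230.769ms=33/2b +1384.615ms=3/2b
10) 16615.385ms=18b +2769.231ms=3b
11) 19384.615ms=21b +2769.231ms=3b
Σ=24b of 24 (65bpm 6/8) — PASS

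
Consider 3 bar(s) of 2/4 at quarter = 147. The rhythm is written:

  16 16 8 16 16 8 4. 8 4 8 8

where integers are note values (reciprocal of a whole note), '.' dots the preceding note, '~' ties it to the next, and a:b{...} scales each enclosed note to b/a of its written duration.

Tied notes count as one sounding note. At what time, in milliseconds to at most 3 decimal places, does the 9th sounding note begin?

1. 0.0ms @ 0 + 102.041ms (1/4)
2. 102.041ms @ 1/4 + 102.041ms (1/4)
3. 204.082ms @ 1/2 + 204.082ms (1/2)
4. 408.163ms @ 1 + 102.041ms (1/4)
5. 510.204ms @ 5/4 + 102.041ms (1/4)
6. 612.245ms @ 3/2 + 204.082ms (1/2)
7. 816.327ms @ 2 + 612.245ms (3/2)
8. 1428.571ms @ 7/2 + 204.082ms (1/2)
9. 1632.653ms @ 4 + 408.163ms (1)
10. 2040.816ms @ 5 + 204.082ms (1/2)
11. 2244.898ms @ 11/2 + 204.082ms (1/2)

note 9 onset = 4b = 1632.653ms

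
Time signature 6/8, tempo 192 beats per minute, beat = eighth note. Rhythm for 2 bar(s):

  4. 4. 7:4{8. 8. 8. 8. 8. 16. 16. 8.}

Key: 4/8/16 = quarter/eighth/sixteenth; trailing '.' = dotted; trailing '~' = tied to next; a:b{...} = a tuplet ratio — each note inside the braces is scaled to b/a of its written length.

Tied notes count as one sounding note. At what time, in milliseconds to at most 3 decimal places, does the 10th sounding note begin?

note 10 onset = 78/7b = 3482.143ms

1. 0.0ms @ 0 + 937.5ms (3)
2. 937.5ms @ 3 + 937.5ms (3)
3. 1875.0ms @ 6 + 267.857ms (6/7)
4. 2142.857ms @ 48/7 + 267.857ms (6/7)
5. 2410.714ms @ 54/7 + 267.857ms (6/7)
6. 2678.571ms @ 60/7 + 267.857ms (6/7)
7. 2946.429ms @ 66/7 + 267.857ms (6/7)
8. 3214.286ms @ 72/7 + 133.929ms (3/7)
9. 3348.214ms @ 75/7 + 133.929ms (3/7)
10. 3482.143ms @ 78/7 + 267.857ms (6/7)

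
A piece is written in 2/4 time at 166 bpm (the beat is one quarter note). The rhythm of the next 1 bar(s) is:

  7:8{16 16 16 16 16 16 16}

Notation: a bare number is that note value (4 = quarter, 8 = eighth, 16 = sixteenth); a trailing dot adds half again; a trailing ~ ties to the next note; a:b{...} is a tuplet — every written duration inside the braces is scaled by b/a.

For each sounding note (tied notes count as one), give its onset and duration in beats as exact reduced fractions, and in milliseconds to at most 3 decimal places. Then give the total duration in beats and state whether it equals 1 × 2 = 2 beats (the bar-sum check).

1) 0.0ms=0b +103.27ms=2/7b
2) 103.27ms=2/7b +103.27ms=2/7b
3) 206.54ms=4/7b +103.27ms=2/7b
4) 309.811ms=6/7b +103.27ms=2/7b
5) 413.081ms=8/7b +103.27ms=2/7b
6) 516.351ms=10/7b +103.27ms=2/7b
7) 619.621ms=12/7b +103.27ms=2/7b
Σ=2b of 2 (166bpm 2/4) — PASS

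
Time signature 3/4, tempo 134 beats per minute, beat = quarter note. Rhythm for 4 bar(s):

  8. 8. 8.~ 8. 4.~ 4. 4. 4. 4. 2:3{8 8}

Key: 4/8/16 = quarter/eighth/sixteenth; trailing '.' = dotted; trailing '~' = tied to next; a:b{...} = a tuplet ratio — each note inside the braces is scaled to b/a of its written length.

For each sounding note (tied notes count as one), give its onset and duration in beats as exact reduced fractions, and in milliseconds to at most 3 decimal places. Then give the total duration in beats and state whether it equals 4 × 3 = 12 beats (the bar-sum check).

1) 0.0ms=0b +335.821ms=3/4b
2) 335.821ms=3/4b +335.821ms=3/4b
3) 671.642ms=3/2b +671.642ms=3/2b
4) 1343.284ms=3b +1343.284ms=3b
5) 2686.567ms=6b +671.642ms=3/2b
6) 3358.209ms=15/2b +671.642ms=3/2b
7) 4029.851ms=9b +671.642ms=3/2b
8) 4701.493ms=21/2b +335.821ms=3/4b
9) 5037.313ms=45/4b +335.821ms=3/4b
Σ=12b of 12 (134bpm 3/4) — PASS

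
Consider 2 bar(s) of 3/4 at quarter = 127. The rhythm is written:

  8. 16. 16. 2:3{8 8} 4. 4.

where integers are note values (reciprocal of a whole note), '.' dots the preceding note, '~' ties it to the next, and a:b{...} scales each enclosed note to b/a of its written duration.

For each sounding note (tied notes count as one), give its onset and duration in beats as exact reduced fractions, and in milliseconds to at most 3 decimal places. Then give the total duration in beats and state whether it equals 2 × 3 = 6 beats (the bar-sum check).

1) 0.0ms=0b +354.331ms=3/4b
2) 354.331ms=3/4b +177.165ms=3/8b
3) 531.496ms=9/8b +177.165ms=3/8b
4) 708.661ms=3/2b +354.331ms=3/4b
5) 1062.992ms=9/4b +354.331ms=3/4b
6) 1417.323ms=3b +708.661ms=3/2b
7) 2125.984ms=9/2b +708.661ms=3/2b
Σ=6b of 6 (127bpm 3/4) — PASS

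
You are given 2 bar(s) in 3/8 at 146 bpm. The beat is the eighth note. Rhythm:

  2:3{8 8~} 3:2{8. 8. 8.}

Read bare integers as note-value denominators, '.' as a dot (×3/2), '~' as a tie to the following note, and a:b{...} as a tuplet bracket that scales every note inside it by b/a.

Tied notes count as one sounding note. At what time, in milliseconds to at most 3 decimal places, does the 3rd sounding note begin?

note 3 onset = 4b = 1643.836ms

1. 0.0ms @ 0 + 616.438ms (3/2)
2. 616.438ms @ 3/2 + 1027.397ms (5/2)
3. 1643.836ms @ 4 + 410.959ms (1)
4. 2054.795ms @ 5 + 410.959ms (1)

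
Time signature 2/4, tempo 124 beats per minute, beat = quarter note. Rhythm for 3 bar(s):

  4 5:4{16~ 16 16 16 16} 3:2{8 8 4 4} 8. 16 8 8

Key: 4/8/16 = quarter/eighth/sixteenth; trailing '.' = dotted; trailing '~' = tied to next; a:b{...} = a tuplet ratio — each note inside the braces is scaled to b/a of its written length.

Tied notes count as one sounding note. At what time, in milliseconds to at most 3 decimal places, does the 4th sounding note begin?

note 4 onset = 8/5b = 774.194ms

1. 0.0ms @ 0 + 483.871ms (1)
2. 483.871ms @ 1 + 193.548ms (2/5)
3. 677.419ms @ 7/5 + 96.774ms (1/5)
4. 774.194ms @ 8/5 + 96.774ms (1/5)
5. 870.968ms @ 9/5 + 96.774ms (1/5)
6. 967.742ms @ 2 + 161.29ms (1/3)
7. 1129.032ms @ 7/3 + 161.29ms (1/3)
8. 1290.323ms @ 8/3 + 322.581ms (2/3)
9. 1612.903ms @ 10/3 + 322.581ms (2/3)
10. 1935.484ms @ 4 + 362.903ms (3/4)
11. 2298.387ms @ 19/4 + 120.968ms (1/4)
12. 2419.355ms @ 5 + 241.935ms (1/2)
13. 2661.29ms @ 11/2 + 241.935ms (1/2)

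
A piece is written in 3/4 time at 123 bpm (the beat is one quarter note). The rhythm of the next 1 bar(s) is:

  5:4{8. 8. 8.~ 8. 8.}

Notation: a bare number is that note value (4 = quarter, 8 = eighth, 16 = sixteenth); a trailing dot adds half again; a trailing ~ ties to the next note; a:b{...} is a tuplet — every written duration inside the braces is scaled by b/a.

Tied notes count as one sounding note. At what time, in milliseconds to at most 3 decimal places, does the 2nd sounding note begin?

1. 0.0ms @ 0 + 292.683ms (3/5)
2. 292.683ms @ 3/5 + 292.683ms (3/5)
3. 585.366ms @ 6/5 + 585.366ms (6/5)
4. 1170.732ms @ 12/5 + 292.683ms (3/5)

note 2 onset = 3/5b = 292.683ms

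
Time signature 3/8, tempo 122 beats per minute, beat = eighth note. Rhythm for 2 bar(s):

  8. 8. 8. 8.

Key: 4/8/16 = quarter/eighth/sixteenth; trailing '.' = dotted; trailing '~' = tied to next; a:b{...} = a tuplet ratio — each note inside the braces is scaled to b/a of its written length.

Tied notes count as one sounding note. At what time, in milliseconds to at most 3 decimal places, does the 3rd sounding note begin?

1. 0.0ms @ 0 + 737.705ms (3/2)
2. 737.705ms @ 3/2 + 737.705ms (3/2)
3. 1475.41ms @ 3 + 737.705ms (3/2)
4. 2213.115ms @ 9/2 + 737.705ms (3/2)

note 3 onset = 3b = 1475.41ms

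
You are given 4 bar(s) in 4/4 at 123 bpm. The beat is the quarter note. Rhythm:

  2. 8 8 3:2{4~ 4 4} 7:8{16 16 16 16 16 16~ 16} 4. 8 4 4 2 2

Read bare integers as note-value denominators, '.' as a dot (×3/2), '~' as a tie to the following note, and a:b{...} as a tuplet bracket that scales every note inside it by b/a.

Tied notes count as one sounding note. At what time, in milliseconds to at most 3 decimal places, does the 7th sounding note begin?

1. 0.0ms @ 0 + 1463.415ms (3)
2. 1463.415ms @ 3 + 243.902ms (1/2)
3. 1707.317ms @ 7/2 + 243.902ms (1/2)
4. 1951.22ms @ 4 + 650.407ms (4/3)
5. 2601.626ms @ 16/3 + 325.203ms (2/3)
6. 2926.829ms @ 6 + 139.373ms (2/7)
7. 3066.202ms @ 44/7 + 139.373ms (2/7)
8. 3205.575ms @ 46/7 + 139.373ms (2/7)
9. 3344.948ms @ 48/7 + 139.373ms (2/7)
10. 3484.321ms @ 50/7 + 139.373ms (2/7)
11. 3623.693ms @ 52/7 + 278.746ms (4/7)
12. 3902.439ms @ 8 + 731.707ms (3/2)
13. 4634.146ms @ 19/2 + 243.902ms (1/2)
14. 4878.049ms @ 10 + 487.805ms (1)
15. 5365.854ms @ 11 + 487.805ms (1)
16. 5853.659ms @ 12 + 975.61ms (2)
17. 6829.268ms @ 14 + 975.61ms (2)

note 7 onset = 44/7b = 3066.202ms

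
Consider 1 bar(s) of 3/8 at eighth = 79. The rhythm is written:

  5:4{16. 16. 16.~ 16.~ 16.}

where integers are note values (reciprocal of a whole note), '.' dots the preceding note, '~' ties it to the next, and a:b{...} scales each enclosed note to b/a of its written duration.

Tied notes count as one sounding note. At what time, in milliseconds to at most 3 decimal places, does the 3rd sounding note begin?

note 3 onset = 6/5b = 911.392ms

1. 0.0ms @ 0 + 455.696ms (3/5)
2. 455.696ms @ 3/5 + 455.696ms (3/5)
3. 911.392ms @ 6/5 + 1367.089ms (9/5)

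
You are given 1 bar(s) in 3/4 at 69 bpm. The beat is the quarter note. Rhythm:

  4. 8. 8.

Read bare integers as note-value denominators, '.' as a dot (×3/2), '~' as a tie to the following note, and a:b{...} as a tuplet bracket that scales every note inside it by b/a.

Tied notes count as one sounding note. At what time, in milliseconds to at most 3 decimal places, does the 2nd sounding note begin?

1. 0.0ms @ 0 + 1304.348ms (3/2)
2. 1304.348ms @ 3/2 + 652.174ms (3/4)
3. 1956.522ms @ 9/4 + 652.174ms (3/4)

note 2 onset = 3/2b = 1304.348ms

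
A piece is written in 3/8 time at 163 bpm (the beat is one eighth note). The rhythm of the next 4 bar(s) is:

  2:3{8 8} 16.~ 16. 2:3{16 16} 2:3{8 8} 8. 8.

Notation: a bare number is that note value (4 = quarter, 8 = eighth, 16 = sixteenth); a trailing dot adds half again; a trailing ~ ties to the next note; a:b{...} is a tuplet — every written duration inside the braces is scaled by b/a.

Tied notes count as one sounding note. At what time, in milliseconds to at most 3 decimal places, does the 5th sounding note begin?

1. 0.0ms @ 0 + 552.147ms (3/2)
2. 552.147ms @ 3/2 + 552.147ms (3/2)
3. 1104.294ms @ 3 + 552.147ms (3/2)
4. 1656.442ms @ 9/2 + 276.074ms (3/4)
5. 1932.515ms @ 21/4 + 276.074ms (3/4)
6. 2208.589ms @ 6 + 552.147ms (3/2)
7. 2760.736ms @ 15/2 + 552.147ms (3/2)
8. 3312.883ms @ 9 + 552.147ms (3/2)
9. 3865.031ms @ 21/2 + 552.147ms (3/2)

note 5 onset = 21/4b = 1932.515ms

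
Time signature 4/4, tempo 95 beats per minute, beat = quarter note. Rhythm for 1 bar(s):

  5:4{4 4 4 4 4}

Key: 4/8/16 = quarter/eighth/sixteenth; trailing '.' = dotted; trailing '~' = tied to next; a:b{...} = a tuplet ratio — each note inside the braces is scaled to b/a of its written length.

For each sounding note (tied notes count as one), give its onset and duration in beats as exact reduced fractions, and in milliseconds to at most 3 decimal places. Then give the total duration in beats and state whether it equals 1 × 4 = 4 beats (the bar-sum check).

1) 0.0ms=0b +505.263ms=4/5b
2) 505.263ms=4/5b +505.263ms=4/5b
3) 1010.526ms=8/5b +505.263ms=4/5b
4) 1515.789ms=12/5b +505.263ms=4/5b
5) 2021.053ms=16/5b +505.263ms=4/5b
Σ=4b of 4 (95bpm 4/4) — PASS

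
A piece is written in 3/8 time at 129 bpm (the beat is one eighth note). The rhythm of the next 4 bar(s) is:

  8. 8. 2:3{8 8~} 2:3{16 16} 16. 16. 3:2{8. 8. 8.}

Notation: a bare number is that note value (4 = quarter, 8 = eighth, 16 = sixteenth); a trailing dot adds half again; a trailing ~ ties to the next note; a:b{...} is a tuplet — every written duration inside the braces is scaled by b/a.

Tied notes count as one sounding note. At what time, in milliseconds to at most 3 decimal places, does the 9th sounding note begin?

1. 0.0ms @ 0 + 697.674ms (3/2)
2. 697.674ms @ 3/2 + 697.674ms (3/2)
3. 1395.349ms @ 3 + 697.674ms (3/2)
4. 2093.023ms @ 9/2 + 1046.512ms (9/4)
5. 3139.535ms @ 27/4 + 348.837ms (3/4)
6. 3488.372ms @ 15/2 + 348.837ms (3/4)
7. 3837.209ms @ 33/4 + 348.837ms (3/4)
8. 4186.047ms @ 9 + 465.116ms (1)
9. 4651.163ms @ 10 + 465.116ms (1)
10. 5116.279ms @ 11 + 465.116ms (1)

note 9 onset = 10b = 4651.163ms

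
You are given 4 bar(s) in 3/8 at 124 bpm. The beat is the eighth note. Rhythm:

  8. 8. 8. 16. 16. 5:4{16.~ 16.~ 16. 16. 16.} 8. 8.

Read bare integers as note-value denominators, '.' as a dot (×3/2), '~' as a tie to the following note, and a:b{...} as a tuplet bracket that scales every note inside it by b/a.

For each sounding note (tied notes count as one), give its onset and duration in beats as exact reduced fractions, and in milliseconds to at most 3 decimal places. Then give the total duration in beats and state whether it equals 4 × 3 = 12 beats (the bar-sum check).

1) 0.0ms=0b +725.806ms=3/2b
2) 725.806ms=3/2b +725.806ms=3/2b
3) 1451.613ms=3b +725.806ms=3/2b
4) 2177.419ms=9/2b +362.903ms=3/4b
5) 2540.323ms=21/4b +362.903ms=3/4b
6) 2903.226ms=6b +870.968ms=9/5b
7) 3774.194ms=39/5b +290.323ms=3/5b
8) 4064.516ms=42/5b +290.323ms=3/5b
9) 4354.839ms=9b +725.806ms=3/2b
10) 5080.645ms=21/2b +725.806ms=3/2b
Σ=12b of 12 (124bpm 3/8) — PASS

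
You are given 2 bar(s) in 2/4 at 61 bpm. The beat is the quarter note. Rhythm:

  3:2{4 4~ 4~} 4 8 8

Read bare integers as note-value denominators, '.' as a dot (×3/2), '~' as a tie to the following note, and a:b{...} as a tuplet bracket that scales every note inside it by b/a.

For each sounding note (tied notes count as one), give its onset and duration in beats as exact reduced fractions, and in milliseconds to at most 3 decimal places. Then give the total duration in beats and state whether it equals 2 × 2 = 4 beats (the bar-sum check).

1) 0.0ms=0b +655.738ms=2/3b
2) 655.738ms=2/3b +2295.082ms=7/3b
3) 2950.82ms=3b +491.803ms=1/2b
4) 3442.623ms=7/2b +491.803ms=1/2b
Σ=4b of 4 (61bpm 2/4) — PASS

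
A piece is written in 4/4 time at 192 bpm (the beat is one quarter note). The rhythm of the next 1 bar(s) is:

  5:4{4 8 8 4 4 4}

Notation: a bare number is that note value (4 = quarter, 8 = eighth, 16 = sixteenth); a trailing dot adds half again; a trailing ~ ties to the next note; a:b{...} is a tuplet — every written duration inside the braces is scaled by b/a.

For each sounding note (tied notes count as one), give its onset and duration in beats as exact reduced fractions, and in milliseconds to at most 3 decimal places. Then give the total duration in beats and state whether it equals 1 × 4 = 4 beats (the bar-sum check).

1) 0.0ms=0b +250.0ms=4/5b
2) 250.0ms=4/5b +125.0ms=2/5b
3) 375.0ms=6/5b +125.0ms=2/5b
4) 500.0ms=8/5b +250.0ms=4/5b
5) 750.0ms=12/5b +250.0ms=4/5b
6) 1000.0ms=16/5b +250.0ms=4/5b
Σ=4b of 4 (192bpm 4/4) — PASS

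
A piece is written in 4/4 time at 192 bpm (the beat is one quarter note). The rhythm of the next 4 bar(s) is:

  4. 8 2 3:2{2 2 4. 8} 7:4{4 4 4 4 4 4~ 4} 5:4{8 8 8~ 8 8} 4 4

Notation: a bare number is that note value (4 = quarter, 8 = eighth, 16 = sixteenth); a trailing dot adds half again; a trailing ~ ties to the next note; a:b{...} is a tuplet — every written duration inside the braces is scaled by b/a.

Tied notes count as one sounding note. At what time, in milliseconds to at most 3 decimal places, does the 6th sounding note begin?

1. 0.0ms @ 0 + 468.75ms (3/2)
2. 468.75ms @ 3/2 + 156.25ms (1/2)
3. 625.0ms @ 2 + 625.0ms (2)
4. 1250.0ms @ 4 + 416.667ms (4/3)
5. 1666.667ms @ 16/3 + 416.667ms (4/3)
6. 2083.333ms @ 20/3 + 312.5ms (1)
7. 2395.833ms @ 23/3 + 104.167ms (1/3)
8. 2500.0ms @ 8 + 178.571ms (4/7)
9. 2678.571ms @ 60/7 + 178.571ms (4/7)
10. 2857.143ms @ 64/7 + 178.571ms (4/7)
11. 3035.714ms @ 68/7 + 178.571ms (4/7)
12. 3214.286ms @ 72/7 + 178.571ms (4/7)
13. 3392.857ms @ 76/7 + 357.143ms (8/7)
14. 3750.0ms @ 12 + 125.0ms (2/5)
15. 3875.0ms @ 62/5 + 125.0ms (2/5)
16. 4000.0ms @ 64/5 + 250.0ms (4/5)
17. 4250.0ms @ 68/5 + 125.0ms (2/5)
18. 4375.0ms @ 14 + 312.5ms (1)
19. 4687.5ms @ 15 + 312.5ms (1)

note 6 onset = 20/3b = 2083.333ms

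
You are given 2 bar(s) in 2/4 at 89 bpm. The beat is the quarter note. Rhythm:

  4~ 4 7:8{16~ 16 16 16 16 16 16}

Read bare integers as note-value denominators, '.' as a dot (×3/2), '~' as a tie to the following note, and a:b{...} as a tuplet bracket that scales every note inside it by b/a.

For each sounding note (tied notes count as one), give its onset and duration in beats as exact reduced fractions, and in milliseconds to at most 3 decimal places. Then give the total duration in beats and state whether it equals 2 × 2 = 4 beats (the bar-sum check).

1) 0.0ms=0b +1348.315ms=2b
2) 1348.315ms=2b +385.233ms=4/7b
3) 1733.547ms=18/7b +192.616ms=2/7b
4) 1926.164ms=20/7b +192.616ms=2/7b
5) 2118.78ms=22/7b +192.616ms=2/7b
6) 2311.396ms=24/7b +192.616ms=2/7b
7) 2504.013ms=26/7b +192.616ms=2/7b
Σ=4b of 4 (89bpm 2/4) — PASS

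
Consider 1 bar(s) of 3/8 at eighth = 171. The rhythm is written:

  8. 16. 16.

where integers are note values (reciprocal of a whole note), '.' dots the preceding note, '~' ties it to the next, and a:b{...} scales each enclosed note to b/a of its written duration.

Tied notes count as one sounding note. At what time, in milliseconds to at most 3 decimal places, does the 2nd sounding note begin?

note 2 onset = 3/2b = 526.316ms

1. 0.0ms @ 0 + 526.316ms (3/2)
2. 526.316ms @ 3/2 + 263.158ms (3/4)
3. 789.474ms @ 9/4 + 263.158ms (3/4)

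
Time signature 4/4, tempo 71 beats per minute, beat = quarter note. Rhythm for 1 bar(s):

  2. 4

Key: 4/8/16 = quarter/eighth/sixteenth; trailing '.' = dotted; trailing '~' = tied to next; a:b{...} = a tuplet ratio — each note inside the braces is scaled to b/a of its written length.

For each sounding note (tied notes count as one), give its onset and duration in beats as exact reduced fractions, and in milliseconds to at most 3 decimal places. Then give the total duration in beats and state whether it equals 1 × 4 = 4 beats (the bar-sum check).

1) 0.0ms=0b +2535.211ms=3b
2) 2535.211ms=3b +845.07ms=1b
Σ=4b of 4 (71bpm 4/4) — PASS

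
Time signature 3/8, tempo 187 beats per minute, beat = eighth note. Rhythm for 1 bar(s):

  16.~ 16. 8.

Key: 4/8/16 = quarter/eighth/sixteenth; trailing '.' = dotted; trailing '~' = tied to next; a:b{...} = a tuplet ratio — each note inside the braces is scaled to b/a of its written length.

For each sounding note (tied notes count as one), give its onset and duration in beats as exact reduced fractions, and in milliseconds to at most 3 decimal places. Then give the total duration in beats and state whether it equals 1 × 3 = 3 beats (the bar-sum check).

1) 0.0ms=0b +481.283ms=3/2b
2) 481.283ms=3/2b +481.283ms=3/2b
Σ=3b of 3 (187bpm 3/8) — PASS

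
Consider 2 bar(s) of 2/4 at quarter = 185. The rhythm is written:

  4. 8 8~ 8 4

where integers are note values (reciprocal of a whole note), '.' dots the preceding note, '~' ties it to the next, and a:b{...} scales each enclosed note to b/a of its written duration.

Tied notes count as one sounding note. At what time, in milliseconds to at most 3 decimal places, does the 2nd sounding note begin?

note 2 onset = 3/2b = 486.486ms

1. 0.0ms @ 0 + 486.486ms (3/2)
2. 486.486ms @ 3/2 + 162.162ms (1/2)
3. 648.649ms @ 2 + 324.324ms (1)
4. 972.973ms @ 3 + 324.324ms (1)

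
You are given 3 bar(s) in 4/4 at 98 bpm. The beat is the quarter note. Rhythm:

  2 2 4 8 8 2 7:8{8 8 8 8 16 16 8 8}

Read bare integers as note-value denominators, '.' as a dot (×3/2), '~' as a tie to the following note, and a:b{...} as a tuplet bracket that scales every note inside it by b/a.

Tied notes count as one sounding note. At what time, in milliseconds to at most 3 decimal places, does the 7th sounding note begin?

note 7 onset = 8b = 4897.959ms

1. 0.0ms @ 0 + 1224.49ms (2)
2. 1224.49ms @ 2 + 1224.49ms (2)
3. 2448.98ms @ 4 + 612.245ms (1)
4. 3061.224ms @ 5 + 306.122ms (1/2)
5. 3367.347ms @ 11/2 + 306.122ms (1/2)
6. 3673.469ms @ 6 + 1224.49ms (2)
7. 4897.959ms @ 8 + 349.854ms (4/7)
8. 5247.813ms @ 60/7 + 349.854ms (4/7)
9. 5597.668ms @ 64/7 + 349.854ms (4/7)
10. 5947.522ms @ 68/7 + 349.854ms (4/7)
11. 6297.376ms @ 72/7 + 174.927ms (2/7)
12. 6472.303ms @ 74/7 + 174.927ms (2/7)
13. 6647.23ms @ 76/7 + 349.854ms (4/7)
14. 6997.085ms @ 80/7 + 349.854ms (4/7)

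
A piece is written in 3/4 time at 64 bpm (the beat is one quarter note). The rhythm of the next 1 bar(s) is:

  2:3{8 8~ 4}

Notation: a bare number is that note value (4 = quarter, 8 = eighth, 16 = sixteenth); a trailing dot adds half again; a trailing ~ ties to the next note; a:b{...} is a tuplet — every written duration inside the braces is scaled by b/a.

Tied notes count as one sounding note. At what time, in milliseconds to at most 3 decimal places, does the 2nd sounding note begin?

note 2 onset = 3/4b = 703.125ms

1. 0.0ms @ 0 + 703.125ms (3/4)
2. 703.125ms @ 3/4 + 2109.375ms (9/4)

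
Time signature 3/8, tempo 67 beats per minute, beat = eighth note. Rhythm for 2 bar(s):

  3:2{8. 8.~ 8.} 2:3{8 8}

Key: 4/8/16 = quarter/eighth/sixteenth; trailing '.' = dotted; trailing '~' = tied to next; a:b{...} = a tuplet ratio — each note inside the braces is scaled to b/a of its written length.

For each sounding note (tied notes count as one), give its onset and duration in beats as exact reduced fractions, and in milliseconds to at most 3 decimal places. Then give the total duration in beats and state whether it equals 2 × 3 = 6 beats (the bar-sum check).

1) 0.0ms=0b +895.522ms=1b
2) 895.522ms=1b +1791.045ms=2b
3) 2686.567ms=3b +1343.284ms=3/2b
4) 4029.851ms=9/2b +1343.284ms=3/2b
Σ=6b of 6 (67bpm 3/8) — PASS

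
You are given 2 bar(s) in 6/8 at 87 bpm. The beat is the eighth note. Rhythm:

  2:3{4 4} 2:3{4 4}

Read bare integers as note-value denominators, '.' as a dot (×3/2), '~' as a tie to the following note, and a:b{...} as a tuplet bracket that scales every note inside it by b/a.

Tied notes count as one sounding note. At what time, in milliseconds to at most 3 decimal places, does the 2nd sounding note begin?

1. 0.0ms @ 0 + 2068.966ms (3)
2. 2068.966ms @ 3 + 2068.966ms (3)
3. 4137.931ms @ 6 + 2068.966ms (3)
4. 6206.897ms @ 9 + 2068.966ms (3)

note 2 onset = 3b = 2068.966ms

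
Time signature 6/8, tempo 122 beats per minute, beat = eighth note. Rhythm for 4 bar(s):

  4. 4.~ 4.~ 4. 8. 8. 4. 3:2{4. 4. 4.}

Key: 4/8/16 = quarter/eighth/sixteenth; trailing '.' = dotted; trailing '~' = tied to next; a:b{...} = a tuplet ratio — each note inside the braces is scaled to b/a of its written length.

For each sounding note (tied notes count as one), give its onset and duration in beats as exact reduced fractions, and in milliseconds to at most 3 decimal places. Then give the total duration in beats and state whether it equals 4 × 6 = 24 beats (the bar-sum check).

1) 0.0ms=0b +1475.41ms=3b
2) 1475.41ms=3b +4426.23ms=9b
3) 5901.639ms=12b +737.705ms=3/2b
4) 6639.344ms=27/2b +737.705ms=3/2b
5) 7377.049ms=15b +1475.41ms=3b
6) 8852.459ms=18b +983.607ms=2b
7) 9836.066ms=20b +983.607ms=2b
8) 10819.672ms=22b +983.607ms=2b
Σ=24b of 24 (122bpm 6/8) — PASS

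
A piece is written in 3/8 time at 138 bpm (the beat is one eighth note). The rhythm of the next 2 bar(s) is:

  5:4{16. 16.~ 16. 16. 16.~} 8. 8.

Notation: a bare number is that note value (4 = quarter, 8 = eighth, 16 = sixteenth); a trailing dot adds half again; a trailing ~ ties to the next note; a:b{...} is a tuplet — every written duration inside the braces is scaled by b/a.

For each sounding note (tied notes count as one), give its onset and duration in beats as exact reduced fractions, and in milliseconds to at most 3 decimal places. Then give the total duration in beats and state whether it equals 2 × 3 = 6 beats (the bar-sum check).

1) 0.0ms=0b +260.87ms=3/5b
2) 260.87ms=3/5b +521.739ms=6/5b
3) 782.609ms=9/5b +260.87ms=3/5b
4) 1043.478ms=12/5b +913.043ms=21/10b
5) 1956.522ms=9/2b +652.174ms=3/2b
Σ=6b of 6 (138bpm 3/8) — PASS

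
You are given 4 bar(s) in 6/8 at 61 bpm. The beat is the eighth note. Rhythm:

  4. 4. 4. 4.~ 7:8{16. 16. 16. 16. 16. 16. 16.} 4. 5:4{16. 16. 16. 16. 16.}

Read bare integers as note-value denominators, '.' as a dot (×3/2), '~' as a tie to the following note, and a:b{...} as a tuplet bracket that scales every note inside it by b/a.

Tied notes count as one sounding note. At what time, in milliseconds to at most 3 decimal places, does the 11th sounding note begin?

1. 0.0ms @ 0 + 2950.82ms (3)
2. 2950.82ms @ 3 + 2950.82ms (3)
3. 5901.639ms @ 6 + 2950.82ms (3)
4. 8852.459ms @ 9 + 3793.911ms (27/7)
5. 12646.37ms @ 90/7 + 843.091ms (6/7)
6. 13489.461ms @ 96/7 + 843.091ms (6/7)
7. 14332.553ms @ 102/7 + 843.091ms (6/7)
8. 15175.644ms @ 108/7 + 843.091ms (6/7)
9. 16018.735ms @ 114/7 + 843.091ms (6/7)
10. 16861.827ms @ 120/7 + 843.091ms (6/7)
11. 17704.918ms @ 18 + 2950.82ms (3)
12. 20655.738ms @ 21 + 590.164ms (3/5)
13. 21245.902ms @ 108/5 + 590.164ms (3/5)
14. 21836.066ms @ 111/5 + 590.164ms (3/5)
15. 22426.23ms @ 114/5 + 590.164ms (3/5)
16. 23016.393ms @ 117/5 + 590.164ms (3/5)

note 11 onset = 18b = 17704.918ms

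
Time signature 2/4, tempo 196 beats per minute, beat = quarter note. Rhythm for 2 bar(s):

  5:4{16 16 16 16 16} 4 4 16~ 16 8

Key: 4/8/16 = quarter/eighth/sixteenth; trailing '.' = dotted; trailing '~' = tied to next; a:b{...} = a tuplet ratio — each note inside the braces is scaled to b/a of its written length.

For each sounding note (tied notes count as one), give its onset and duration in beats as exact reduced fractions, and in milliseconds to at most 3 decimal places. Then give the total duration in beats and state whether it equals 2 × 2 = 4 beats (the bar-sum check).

1) 0.0ms=0b +61.224ms=1/5b
2) 61.224ms=1/5b +61.224ms=1/5b
3) 122.449ms=2/5b +61.224ms=1/5b
4) 183.673ms=3/5b +61.224ms=1/5b
5) 244.898ms=4/5b +61.224ms=1/5b
6) 306.122ms=1b +306.122ms=1b
7) 612.245ms=2b +306.122ms=1b
8) 918.367ms=3b +153.061ms=1/2b
9) 1071.429ms=7/2b +153.061ms=1/2b
Σ=4b of 4 (196bpm 2/4) — PASS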